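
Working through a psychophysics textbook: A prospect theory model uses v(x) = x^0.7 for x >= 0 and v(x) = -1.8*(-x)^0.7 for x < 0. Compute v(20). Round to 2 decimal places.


Since x = 20 >= 0, use v(x) = x^0.7
20^0.7 = 8.1418
v(20) = 8.14


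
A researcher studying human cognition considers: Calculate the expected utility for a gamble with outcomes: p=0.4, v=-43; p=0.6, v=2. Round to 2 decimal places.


EU = sum(p_i * v_i)
0.4 * -43 = -17.2
0.6 * 2 = 1.2
EU = -17.2 + 1.2
= -16.00


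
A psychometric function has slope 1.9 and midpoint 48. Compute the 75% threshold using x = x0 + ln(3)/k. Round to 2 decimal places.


At P = 0.75: 0.75 = 1/(1 + e^(-k*(x-x0)))
Solving: e^(-k*(x-x0)) = 1/3
x = x0 + ln(3)/k
ln(3) = 1.0986
x = 48 + 1.0986/1.9
= 48 + 0.5782
= 48.58


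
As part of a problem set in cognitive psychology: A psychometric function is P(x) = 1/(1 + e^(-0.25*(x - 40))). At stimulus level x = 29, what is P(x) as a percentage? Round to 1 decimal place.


P(x) = 1/(1 + e^(-0.25*(29 - 40)))
Exponent = -0.25 * -11 = 2.75
e^(2.75) = 15.642632
P = 1/(1 + 15.642632) = 0.060087
Percentage = 6.0


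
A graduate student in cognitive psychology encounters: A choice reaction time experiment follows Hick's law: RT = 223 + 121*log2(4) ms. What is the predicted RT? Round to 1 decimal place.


RT = 223 + 121 * log2(4)
log2(4) = 2.0
RT = 223 + 121 * 2.0
= 223 + 242.0
= 465.0 ms


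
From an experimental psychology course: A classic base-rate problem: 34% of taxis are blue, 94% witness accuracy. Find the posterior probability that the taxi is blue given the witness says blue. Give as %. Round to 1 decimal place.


P(blue | says blue) = P(says blue | blue)*P(blue) / [P(says blue | blue)*P(blue) + P(says blue | not blue)*P(not blue)]
Numerator = 0.94 * 0.34 = 0.3196
False identification = 0.06 * 0.66 = 0.0396
P = 0.3196 / (0.3196 + 0.0396)
= 0.3196 / 0.3592
As percentage = 89.0


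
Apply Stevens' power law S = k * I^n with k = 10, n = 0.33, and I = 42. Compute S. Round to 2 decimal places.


S = 10 * 42^0.33
42^0.33 = 3.433
S = 10 * 3.433
= 34.33


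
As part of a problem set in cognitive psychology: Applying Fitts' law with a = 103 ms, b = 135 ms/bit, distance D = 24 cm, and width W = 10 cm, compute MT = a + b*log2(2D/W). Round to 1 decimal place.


MT = 103 + 135 * log2(2*24/10)
2D/W = 4.8
log2(4.8) = 2.263
MT = 103 + 135 * 2.263
= 408.5 ms


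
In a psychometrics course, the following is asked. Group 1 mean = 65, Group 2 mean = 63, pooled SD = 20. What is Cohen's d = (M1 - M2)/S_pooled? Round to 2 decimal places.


Cohen's d = (M1 - M2) / S_pooled
= (65 - 63) / 20
= 2 / 20
= 0.10


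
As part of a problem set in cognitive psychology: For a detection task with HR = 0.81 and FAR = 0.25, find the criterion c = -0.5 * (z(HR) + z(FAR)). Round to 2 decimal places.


c = -0.5 * (z(HR) + z(FAR))
z(0.81) = 0.8779
z(0.25) = -0.6745
c = -0.5 * (0.8779 + -0.6745)
= -0.5 * 0.2034
= -0.10


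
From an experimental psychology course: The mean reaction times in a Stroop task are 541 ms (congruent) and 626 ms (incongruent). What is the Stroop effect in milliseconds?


Stroop effect = RT(incongruent) - RT(congruent)
= 626 - 541
= 85 ms


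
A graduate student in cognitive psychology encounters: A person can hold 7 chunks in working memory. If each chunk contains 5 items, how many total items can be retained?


Total items = chunks * items_per_chunk
= 7 * 5
= 35


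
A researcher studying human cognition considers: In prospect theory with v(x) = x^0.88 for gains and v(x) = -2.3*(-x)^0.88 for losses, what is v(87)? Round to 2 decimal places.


Since x = 87 >= 0, use v(x) = x^0.88
87^0.88 = 50.9069
v(87) = 50.91


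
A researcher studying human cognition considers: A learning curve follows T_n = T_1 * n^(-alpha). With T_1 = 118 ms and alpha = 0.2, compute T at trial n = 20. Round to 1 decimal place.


T_n = 118 * 20^(-0.2)
20^(-0.2) = 0.54928
T_n = 118 * 0.54928
= 64.8 ms


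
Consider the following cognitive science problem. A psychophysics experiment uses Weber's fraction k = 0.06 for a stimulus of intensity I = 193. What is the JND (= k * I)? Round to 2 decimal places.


JND = k * I
JND = 0.06 * 193
= 11.58


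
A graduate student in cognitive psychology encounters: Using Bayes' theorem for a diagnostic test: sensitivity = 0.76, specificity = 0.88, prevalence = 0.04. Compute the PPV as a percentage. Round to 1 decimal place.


PPV = (sens * prev) / (sens * prev + (1-spec) * (1-prev))
Numerator = 0.76 * 0.04 = 0.0304
P(positive and no disease) = (1 - spec) * (1 - prev) = (1 - 0.88) * (1 - 0.04) = 0.1152
Denominator = 0.0304 + 0.1152 = 0.1456
PPV = 0.0304 / 0.1456 = 0.208791
As percentage = 20.9


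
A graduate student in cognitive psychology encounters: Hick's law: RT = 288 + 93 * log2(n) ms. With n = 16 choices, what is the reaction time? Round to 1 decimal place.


RT = 288 + 93 * log2(16)
log2(16) = 4.0
RT = 288 + 93 * 4.0
= 288 + 372.0
= 660.0 ms


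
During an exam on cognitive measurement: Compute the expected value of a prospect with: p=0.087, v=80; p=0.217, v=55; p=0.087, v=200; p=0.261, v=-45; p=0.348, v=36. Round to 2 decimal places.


EU = sum(p_i * v_i)
0.087 * 80 = 6.96
0.217 * 55 = 11.935
0.087 * 200 = 17.4
0.261 * -45 = -11.745
0.348 * 36 = 12.528
EU = 6.96 + 11.935 + 17.4 + -11.745 + 12.528
= 37.08


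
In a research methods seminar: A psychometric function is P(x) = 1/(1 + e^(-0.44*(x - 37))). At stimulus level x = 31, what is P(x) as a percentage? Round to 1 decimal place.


P(x) = 1/(1 + e^(-0.44*(31 - 37)))
Exponent = -0.44 * -6 = 2.64
e^(2.64) = 14.013204
P = 1/(1 + 14.013204) = 0.066608
Percentage = 6.7


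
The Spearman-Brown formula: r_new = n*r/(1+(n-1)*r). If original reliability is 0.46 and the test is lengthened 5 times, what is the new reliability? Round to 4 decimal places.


r_new = n*r / (1 + (n-1)*r)
Numerator = 5 * 0.46 = 2.3
Denominator = 1 + 4 * 0.46 = 2.84
r_new = 2.3 / 2.84
= 0.8099


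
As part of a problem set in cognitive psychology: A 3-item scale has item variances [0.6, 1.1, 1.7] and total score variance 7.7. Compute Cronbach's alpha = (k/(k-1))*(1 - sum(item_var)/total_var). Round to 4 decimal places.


alpha = (k/(k-1)) * (1 - sum(s_i^2)/s_total^2)
sum(item variances) = 3.4
k/(k-1) = 3/2 = 1.5
1 - 3.4/7.7 = 1 - 0.441558 = 0.558442
alpha = 1.5 * 0.558442
= 0.8377


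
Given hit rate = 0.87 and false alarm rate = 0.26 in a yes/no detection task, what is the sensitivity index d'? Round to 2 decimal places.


d' = z(HR) - z(FAR)
z(0.87) = 1.1264
z(0.26) = -0.6433
d' = 1.1264 - -0.6433
= 1.77


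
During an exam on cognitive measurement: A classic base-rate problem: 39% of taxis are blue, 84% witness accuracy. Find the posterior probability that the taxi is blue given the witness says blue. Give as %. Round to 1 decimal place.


P(blue | says blue) = P(says blue | blue)*P(blue) / [P(says blue | blue)*P(blue) + P(says blue | not blue)*P(not blue)]
Numerator = 0.84 * 0.39 = 0.3276
False identification = 0.16 * 0.61 = 0.0976
P = 0.3276 / (0.3276 + 0.0976)
= 0.3276 / 0.4252
As percentage = 77.0


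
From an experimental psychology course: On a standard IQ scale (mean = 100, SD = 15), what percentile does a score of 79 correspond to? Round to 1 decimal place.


z = (IQ - mean) / SD
z = (79 - 100) / 15 = -1.4
Percentile = Phi(-1.4) * 100
Phi(-1.4) = 0.080757
= 8.1


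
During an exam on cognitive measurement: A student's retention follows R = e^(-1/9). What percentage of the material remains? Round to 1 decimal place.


R = e^(-t/S)
-t/S = -1/9 = -0.111111
R = e^(-0.111111) = 0.894839
Percentage = 0.894839 * 100
= 89.5


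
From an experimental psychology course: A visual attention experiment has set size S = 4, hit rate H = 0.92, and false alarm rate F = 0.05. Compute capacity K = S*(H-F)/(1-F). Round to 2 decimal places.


K = S * (H - F) / (1 - F)
H - F = 0.87
1 - F = 0.95
K = 4 * 0.87 / 0.95
= 3.66


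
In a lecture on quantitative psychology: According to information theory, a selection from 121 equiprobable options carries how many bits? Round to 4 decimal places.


H = log2(n)
H = log2(121)
= 6.9189


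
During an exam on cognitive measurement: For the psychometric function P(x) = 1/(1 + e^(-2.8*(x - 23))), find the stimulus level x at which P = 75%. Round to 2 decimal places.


At P = 0.75: 0.75 = 1/(1 + e^(-k*(x-x0)))
Solving: e^(-k*(x-x0)) = 1/3
x = x0 + ln(3)/k
ln(3) = 1.0986
x = 23 + 1.0986/2.8
= 23 + 0.3924
= 23.39


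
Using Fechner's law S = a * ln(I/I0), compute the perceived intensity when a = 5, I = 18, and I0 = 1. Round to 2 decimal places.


S = 5 * ln(18/1)
I/I0 = 18.0
ln(18.0) = 2.8904
S = 5 * 2.8904
= 14.45


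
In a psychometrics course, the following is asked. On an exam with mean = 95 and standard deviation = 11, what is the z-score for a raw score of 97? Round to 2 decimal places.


z = (X - mu) / sigma
= (97 - 95) / 11
= 2 / 11
= 0.18


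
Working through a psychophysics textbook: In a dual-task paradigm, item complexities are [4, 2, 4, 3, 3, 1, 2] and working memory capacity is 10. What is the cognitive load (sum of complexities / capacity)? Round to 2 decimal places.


Total complexity = 4 + 2 + 4 + 3 + 3 + 1 + 2 = 19
Load = total / capacity = 19 / 10
= 1.90


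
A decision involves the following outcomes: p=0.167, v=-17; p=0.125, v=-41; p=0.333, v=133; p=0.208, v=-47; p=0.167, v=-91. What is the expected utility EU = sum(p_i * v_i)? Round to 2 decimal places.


EU = sum(p_i * v_i)
0.167 * -17 = -2.839
0.125 * -41 = -5.125
0.333 * 133 = 44.289
0.208 * -47 = -9.776
0.167 * -91 = -15.197
EU = -2.839 + -5.125 + 44.289 + -9.776 + -15.197
= 11.35


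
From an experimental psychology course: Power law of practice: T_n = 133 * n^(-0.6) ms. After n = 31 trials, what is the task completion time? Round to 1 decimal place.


T_n = 133 * 31^(-0.6)
31^(-0.6) = 0.127404
T_n = 133 * 0.127404
= 16.9 ms


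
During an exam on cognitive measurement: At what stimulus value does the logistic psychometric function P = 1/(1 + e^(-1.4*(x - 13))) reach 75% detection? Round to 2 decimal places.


At P = 0.75: 0.75 = 1/(1 + e^(-k*(x-x0)))
Solving: e^(-k*(x-x0)) = 1/3
x = x0 + ln(3)/k
ln(3) = 1.0986
x = 13 + 1.0986/1.4
= 13 + 0.7847
= 13.78


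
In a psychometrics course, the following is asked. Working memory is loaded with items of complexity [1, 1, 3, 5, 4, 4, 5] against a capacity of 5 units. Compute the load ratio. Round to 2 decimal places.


Total complexity = 1 + 1 + 3 + 5 + 4 + 4 + 5 = 23
Load = total / capacity = 23 / 5
= 4.60


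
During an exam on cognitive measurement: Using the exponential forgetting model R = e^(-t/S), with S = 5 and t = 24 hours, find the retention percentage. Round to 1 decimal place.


R = e^(-t/S)
-t/S = -24/5 = -4.8
R = e^(-4.8) = 0.00823
Percentage = 0.00823 * 100
= 0.8


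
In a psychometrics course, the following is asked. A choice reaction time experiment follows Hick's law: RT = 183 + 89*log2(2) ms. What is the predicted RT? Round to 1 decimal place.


RT = 183 + 89 * log2(2)
log2(2) = 1.0
RT = 183 + 89 * 1.0
= 183 + 89.0
= 272.0 ms


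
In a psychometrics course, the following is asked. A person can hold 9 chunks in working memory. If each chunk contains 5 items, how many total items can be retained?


Total items = chunks * items_per_chunk
= 9 * 5
= 45


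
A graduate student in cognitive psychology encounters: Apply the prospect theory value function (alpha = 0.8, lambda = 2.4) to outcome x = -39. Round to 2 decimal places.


Since x = -39 < 0, use v(x) = -lambda*(-x)^alpha
(-x) = 39
39^0.8 = 18.7435
v(-39) = -2.4 * 18.7435
= -44.98


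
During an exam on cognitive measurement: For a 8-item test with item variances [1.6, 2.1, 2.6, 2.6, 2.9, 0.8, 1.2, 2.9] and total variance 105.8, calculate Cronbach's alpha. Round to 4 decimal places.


alpha = (k/(k-1)) * (1 - sum(s_i^2)/s_total^2)
sum(item variances) = 16.7
k/(k-1) = 8/7 = 1.142857
1 - 16.7/105.8 = 1 - 0.157845 = 0.842155
alpha = 1.142857 * 0.842155
= 0.9625


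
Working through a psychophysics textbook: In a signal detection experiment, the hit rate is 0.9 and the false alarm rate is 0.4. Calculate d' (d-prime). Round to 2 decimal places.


d' = z(HR) - z(FAR)
z(0.9) = 1.2816
z(0.4) = -0.2533
d' = 1.2816 - -0.2533
= 1.53


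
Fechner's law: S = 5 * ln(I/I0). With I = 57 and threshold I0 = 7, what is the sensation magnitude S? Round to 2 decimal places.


S = 5 * ln(57/7)
I/I0 = 8.142857
ln(8.142857) = 2.0971
S = 5 * 2.0971
= 10.49


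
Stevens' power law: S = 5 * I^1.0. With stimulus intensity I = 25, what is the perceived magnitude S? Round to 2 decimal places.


S = 5 * 25^1.0
25^1.0 = 25.0
S = 5 * 25.0
= 125.00


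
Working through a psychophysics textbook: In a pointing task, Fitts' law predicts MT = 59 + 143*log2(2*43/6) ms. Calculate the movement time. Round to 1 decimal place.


MT = 59 + 143 * log2(2*43/6)
2D/W = 14.333333
log2(14.333333) = 3.8413
MT = 59 + 143 * 3.8413
= 608.3 ms


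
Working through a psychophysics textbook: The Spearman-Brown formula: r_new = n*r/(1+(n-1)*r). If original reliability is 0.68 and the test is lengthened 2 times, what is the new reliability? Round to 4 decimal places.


r_new = n*r / (1 + (n-1)*r)
Numerator = 2 * 0.68 = 1.36
Denominator = 1 + 1 * 0.68 = 1.68
r_new = 1.36 / 1.68
= 0.8095


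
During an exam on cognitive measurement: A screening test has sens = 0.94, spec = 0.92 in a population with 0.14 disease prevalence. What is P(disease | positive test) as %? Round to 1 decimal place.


PPV = (sens * prev) / (sens * prev + (1-spec) * (1-prev))
Numerator = 0.94 * 0.14 = 0.1316
P(positive and no disease) = (1 - spec) * (1 - prev) = (1 - 0.92) * (1 - 0.14) = 0.0688
Denominator = 0.1316 + 0.0688 = 0.2004
PPV = 0.1316 / 0.2004 = 0.656687
As percentage = 65.7


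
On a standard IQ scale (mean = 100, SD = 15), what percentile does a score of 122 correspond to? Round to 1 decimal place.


z = (IQ - mean) / SD
z = (122 - 100) / 15 = 1.4667
Percentile = Phi(1.4667) * 100
Phi(1.4667) = 0.928771
= 92.9


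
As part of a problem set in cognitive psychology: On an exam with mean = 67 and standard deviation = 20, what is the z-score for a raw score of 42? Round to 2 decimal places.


z = (X - mu) / sigma
= (42 - 67) / 20
= -25 / 20
= -1.25


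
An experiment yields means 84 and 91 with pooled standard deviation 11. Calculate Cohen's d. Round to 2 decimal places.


Cohen's d = (M1 - M2) / S_pooled
= (84 - 91) / 11
= -7 / 11
= -0.64


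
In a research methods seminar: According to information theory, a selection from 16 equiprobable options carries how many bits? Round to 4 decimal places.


H = log2(n)
H = log2(16)
= 4.0000


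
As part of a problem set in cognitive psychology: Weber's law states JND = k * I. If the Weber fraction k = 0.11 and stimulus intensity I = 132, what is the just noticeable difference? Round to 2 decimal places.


JND = k * I
JND = 0.11 * 132
= 14.52


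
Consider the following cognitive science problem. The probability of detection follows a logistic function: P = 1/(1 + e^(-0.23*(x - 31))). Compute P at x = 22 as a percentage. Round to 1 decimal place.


P(x) = 1/(1 + e^(-0.23*(22 - 31)))
Exponent = -0.23 * -9 = 2.07
e^(2.07) = 7.924823
P = 1/(1 + 7.924823) = 0.112047
Percentage = 11.2


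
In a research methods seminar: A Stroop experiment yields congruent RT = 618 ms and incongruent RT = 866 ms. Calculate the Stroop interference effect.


Stroop effect = RT(incongruent) - RT(congruent)
= 866 - 618
= 248 ms


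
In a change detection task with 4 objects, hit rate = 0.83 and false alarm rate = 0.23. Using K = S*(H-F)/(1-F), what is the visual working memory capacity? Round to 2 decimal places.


K = S * (H - F) / (1 - F)
H - F = 0.6
1 - F = 0.77
K = 4 * 0.6 / 0.77
= 3.12


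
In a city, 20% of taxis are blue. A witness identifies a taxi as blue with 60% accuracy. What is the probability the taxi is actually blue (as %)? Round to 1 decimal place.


P(blue | says blue) = P(says blue | blue)*P(blue) / [P(says blue | blue)*P(blue) + P(says blue | not blue)*P(not blue)]
Numerator = 0.6 * 0.2 = 0.12
False identification = 0.4 * 0.8 = 0.32
P = 0.12 / (0.12 + 0.32)
= 0.12 / 0.44
As percentage = 27.3


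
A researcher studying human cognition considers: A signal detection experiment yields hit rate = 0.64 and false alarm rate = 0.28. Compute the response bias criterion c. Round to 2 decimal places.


c = -0.5 * (z(HR) + z(FAR))
z(0.64) = 0.3585
z(0.28) = -0.5828
c = -0.5 * (0.3585 + -0.5828)
= -0.5 * -0.2243
= 0.11


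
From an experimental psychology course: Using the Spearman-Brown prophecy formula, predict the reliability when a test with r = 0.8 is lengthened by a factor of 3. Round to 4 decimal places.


r_new = n*r / (1 + (n-1)*r)
Numerator = 3 * 0.8 = 2.4
Denominator = 1 + 2 * 0.8 = 2.6
r_new = 2.4 / 2.6
= 0.9231


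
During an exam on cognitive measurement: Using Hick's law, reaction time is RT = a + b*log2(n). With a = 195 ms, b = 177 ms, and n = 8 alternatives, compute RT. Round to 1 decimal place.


RT = 195 + 177 * log2(8)
log2(8) = 3.0
RT = 195 + 177 * 3.0
= 195 + 531.0
= 726.0 ms


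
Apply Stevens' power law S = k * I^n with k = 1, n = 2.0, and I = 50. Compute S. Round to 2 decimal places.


S = 1 * 50^2.0
50^2.0 = 2500.0
S = 1 * 2500.0
= 2500.00


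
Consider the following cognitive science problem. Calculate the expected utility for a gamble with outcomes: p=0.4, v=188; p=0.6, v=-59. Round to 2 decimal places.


EU = sum(p_i * v_i)
0.4 * 188 = 75.2
0.6 * -59 = -35.4
EU = 75.2 + -35.4
= 39.80


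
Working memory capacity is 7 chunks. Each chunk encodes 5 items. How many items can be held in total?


Total items = chunks * items_per_chunk
= 7 * 5
= 35


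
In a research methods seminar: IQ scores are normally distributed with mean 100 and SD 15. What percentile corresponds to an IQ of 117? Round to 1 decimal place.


z = (IQ - mean) / SD
z = (117 - 100) / 15 = 1.1333
Percentile = Phi(1.1333) * 100
Phi(1.1333) = 0.871456
= 87.1


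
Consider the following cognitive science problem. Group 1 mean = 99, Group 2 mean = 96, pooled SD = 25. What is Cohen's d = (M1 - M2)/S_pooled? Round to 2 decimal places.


Cohen's d = (M1 - M2) / S_pooled
= (99 - 96) / 25
= 3 / 25
= 0.12


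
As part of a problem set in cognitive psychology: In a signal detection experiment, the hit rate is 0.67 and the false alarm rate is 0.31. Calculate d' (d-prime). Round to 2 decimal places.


d' = z(HR) - z(FAR)
z(0.67) = 0.4399
z(0.31) = -0.4959
d' = 0.4399 - -0.4959
= 0.94


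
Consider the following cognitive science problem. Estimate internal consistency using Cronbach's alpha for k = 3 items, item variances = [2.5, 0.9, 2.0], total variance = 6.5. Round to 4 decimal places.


alpha = (k/(k-1)) * (1 - sum(s_i^2)/s_total^2)
sum(item variances) = 5.4
k/(k-1) = 3/2 = 1.5
1 - 5.4/6.5 = 1 - 0.830769 = 0.169231
alpha = 1.5 * 0.169231
= 0.2538


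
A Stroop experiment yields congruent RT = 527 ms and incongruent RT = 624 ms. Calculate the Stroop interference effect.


Stroop effect = RT(incongruent) - RT(congruent)
= 624 - 527
= 97 ms


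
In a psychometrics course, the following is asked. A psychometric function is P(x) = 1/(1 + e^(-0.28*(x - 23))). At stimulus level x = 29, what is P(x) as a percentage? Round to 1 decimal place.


P(x) = 1/(1 + e^(-0.28*(29 - 23)))
Exponent = -0.28 * 6 = -1.68
e^(-1.68) = 0.186374
P = 1/(1 + 0.186374) = 0.842905
Percentage = 84.3


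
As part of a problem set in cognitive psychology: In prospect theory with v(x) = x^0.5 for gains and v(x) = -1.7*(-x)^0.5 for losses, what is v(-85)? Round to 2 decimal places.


Since x = -85 < 0, use v(x) = -lambda*(-x)^alpha
(-x) = 85
85^0.5 = 9.2195
v(-85) = -1.7 * 9.2195
= -15.67


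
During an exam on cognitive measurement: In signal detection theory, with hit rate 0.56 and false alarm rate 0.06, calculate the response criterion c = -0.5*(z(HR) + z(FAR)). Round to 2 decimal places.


c = -0.5 * (z(HR) + z(FAR))
z(0.56) = 0.151
z(0.06) = -1.5548
c = -0.5 * (0.151 + -1.5548)
= -0.5 * -1.4038
= 0.70


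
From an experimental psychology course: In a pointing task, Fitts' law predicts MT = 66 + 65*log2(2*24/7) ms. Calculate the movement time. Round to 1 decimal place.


MT = 66 + 65 * log2(2*24/7)
2D/W = 6.857143
log2(6.857143) = 2.7776
MT = 66 + 65 * 2.7776
= 246.5 ms


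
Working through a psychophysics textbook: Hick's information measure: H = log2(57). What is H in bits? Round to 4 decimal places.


H = log2(n)
H = log2(57)
= 5.8329


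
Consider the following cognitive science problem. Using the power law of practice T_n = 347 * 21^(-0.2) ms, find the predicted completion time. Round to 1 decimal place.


T_n = 347 * 21^(-0.2)
21^(-0.2) = 0.543946
T_n = 347 * 0.543946
= 188.7 ms


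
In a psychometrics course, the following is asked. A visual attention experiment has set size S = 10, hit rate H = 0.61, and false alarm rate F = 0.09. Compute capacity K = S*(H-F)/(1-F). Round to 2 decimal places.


K = S * (H - F) / (1 - F)
H - F = 0.52
1 - F = 0.91
K = 10 * 0.52 / 0.91
= 5.71


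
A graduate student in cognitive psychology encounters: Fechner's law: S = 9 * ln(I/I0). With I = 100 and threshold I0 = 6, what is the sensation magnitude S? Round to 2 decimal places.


S = 9 * ln(100/6)
I/I0 = 16.666667
ln(16.666667) = 2.8134
S = 9 * 2.8134
= 25.32


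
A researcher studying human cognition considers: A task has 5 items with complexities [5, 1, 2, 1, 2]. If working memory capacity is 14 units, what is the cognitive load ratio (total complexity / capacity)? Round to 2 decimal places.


Total complexity = 5 + 1 + 2 + 1 + 2 = 11
Load = total / capacity = 11 / 14
= 0.79


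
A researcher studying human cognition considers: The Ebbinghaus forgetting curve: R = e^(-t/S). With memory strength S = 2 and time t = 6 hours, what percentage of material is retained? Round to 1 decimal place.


R = e^(-t/S)
-t/S = -6/2 = -3.0
R = e^(-3.0) = 0.049787
Percentage = 0.049787 * 100
= 5.0


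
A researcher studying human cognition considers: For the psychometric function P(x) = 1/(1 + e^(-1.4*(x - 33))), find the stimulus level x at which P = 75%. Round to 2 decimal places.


At P = 0.75: 0.75 = 1/(1 + e^(-k*(x-x0)))
Solving: e^(-k*(x-x0)) = 1/3
x = x0 + ln(3)/k
ln(3) = 1.0986
x = 33 + 1.0986/1.4
= 33 + 0.7847
= 33.78


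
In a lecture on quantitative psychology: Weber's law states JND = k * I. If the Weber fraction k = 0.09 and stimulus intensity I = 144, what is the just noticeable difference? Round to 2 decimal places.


JND = k * I
JND = 0.09 * 144
= 12.96


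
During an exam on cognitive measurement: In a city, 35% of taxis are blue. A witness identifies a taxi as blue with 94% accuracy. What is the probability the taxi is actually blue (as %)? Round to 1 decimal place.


P(blue | says blue) = P(says blue | blue)*P(blue) / [P(says blue | blue)*P(blue) + P(says blue | not blue)*P(not blue)]
Numerator = 0.94 * 0.35 = 0.329
False identification = 0.06 * 0.65 = 0.039
P = 0.329 / (0.329 + 0.039)
= 0.329 / 0.368
As percentage = 89.4


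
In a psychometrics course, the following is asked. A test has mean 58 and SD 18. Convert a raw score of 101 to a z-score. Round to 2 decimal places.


z = (X - mu) / sigma
= (101 - 58) / 18
= 43 / 18
= 2.39


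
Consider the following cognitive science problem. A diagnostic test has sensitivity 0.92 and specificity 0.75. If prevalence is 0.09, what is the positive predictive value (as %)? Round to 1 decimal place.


PPV = (sens * prev) / (sens * prev + (1-spec) * (1-prev))
Numerator = 0.92 * 0.09 = 0.0828
P(positive and no disease) = (1 - spec) * (1 - prev) = (1 - 0.75) * (1 - 0.09) = 0.2275
Denominator = 0.0828 + 0.2275 = 0.3103
PPV = 0.0828 / 0.3103 = 0.266839
As percentage = 26.7


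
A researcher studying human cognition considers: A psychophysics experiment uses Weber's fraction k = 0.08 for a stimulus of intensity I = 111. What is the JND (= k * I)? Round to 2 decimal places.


JND = k * I
JND = 0.08 * 111
= 8.88


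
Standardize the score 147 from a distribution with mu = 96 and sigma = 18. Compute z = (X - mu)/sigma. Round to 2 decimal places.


z = (X - mu) / sigma
= (147 - 96) / 18
= 51 / 18
= 2.83


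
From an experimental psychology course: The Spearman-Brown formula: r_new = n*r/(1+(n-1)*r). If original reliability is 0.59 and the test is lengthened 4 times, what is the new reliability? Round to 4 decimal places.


r_new = n*r / (1 + (n-1)*r)
Numerator = 4 * 0.59 = 2.36
Denominator = 1 + 3 * 0.59 = 2.77
r_new = 2.36 / 2.77
= 0.8520


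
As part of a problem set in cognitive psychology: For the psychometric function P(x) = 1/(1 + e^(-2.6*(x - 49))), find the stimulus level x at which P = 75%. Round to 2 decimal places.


At P = 0.75: 0.75 = 1/(1 + e^(-k*(x-x0)))
Solving: e^(-k*(x-x0)) = 1/3
x = x0 + ln(3)/k
ln(3) = 1.0986
x = 49 + 1.0986/2.6
= 49 + 0.4225
= 49.42


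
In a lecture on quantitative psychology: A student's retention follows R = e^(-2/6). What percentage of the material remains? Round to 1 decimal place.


R = e^(-t/S)
-t/S = -2/6 = -0.333333
R = e^(-0.333333) = 0.716532
Percentage = 0.716532 * 100
= 71.7


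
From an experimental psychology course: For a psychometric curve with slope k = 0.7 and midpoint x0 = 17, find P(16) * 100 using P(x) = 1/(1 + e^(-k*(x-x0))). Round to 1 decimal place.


P(x) = 1/(1 + e^(-0.7*(16 - 17)))
Exponent = -0.7 * -1 = 0.7
e^(0.7) = 2.013753
P = 1/(1 + 2.013753) = 0.331812
Percentage = 33.2


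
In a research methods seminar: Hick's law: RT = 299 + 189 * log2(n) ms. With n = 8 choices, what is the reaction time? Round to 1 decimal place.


RT = 299 + 189 * log2(8)
log2(8) = 3.0
RT = 299 + 189 * 3.0
= 299 + 567.0
= 866.0 ms


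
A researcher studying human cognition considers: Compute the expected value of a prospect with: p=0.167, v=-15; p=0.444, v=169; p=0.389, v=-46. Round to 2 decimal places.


EU = sum(p_i * v_i)
0.167 * -15 = -2.505
0.444 * 169 = 75.036
0.389 * -46 = -17.894
EU = -2.505 + 75.036 + -17.894
= 54.64


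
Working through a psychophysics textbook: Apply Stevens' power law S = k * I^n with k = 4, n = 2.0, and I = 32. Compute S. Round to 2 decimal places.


S = 4 * 32^2.0
32^2.0 = 1024.0
S = 4 * 1024.0
= 4096.00


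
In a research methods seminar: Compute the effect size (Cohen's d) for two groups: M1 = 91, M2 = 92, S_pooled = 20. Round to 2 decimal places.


Cohen's d = (M1 - M2) / S_pooled
= (91 - 92) / 20
= -1 / 20
= -0.05


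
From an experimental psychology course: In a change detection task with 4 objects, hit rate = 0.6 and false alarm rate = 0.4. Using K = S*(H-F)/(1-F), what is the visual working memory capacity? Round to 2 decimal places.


K = S * (H - F) / (1 - F)
H - F = 0.2
1 - F = 0.6
K = 4 * 0.2 / 0.6
= 1.33


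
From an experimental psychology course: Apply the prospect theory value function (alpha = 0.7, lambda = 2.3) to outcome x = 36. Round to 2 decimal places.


Since x = 36 >= 0, use v(x) = x^0.7
36^0.7 = 12.286
v(36) = 12.29


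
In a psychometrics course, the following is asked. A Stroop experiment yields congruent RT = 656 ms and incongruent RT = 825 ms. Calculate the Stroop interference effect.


Stroop effect = RT(incongruent) - RT(congruent)
= 825 - 656
= 169 ms


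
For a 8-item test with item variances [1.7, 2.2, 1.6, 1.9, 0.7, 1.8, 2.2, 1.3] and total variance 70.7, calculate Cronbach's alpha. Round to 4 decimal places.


alpha = (k/(k-1)) * (1 - sum(s_i^2)/s_total^2)
sum(item variances) = 13.4
k/(k-1) = 8/7 = 1.142857
1 - 13.4/70.7 = 1 - 0.189533 = 0.810467
alpha = 1.142857 * 0.810467
= 0.9262


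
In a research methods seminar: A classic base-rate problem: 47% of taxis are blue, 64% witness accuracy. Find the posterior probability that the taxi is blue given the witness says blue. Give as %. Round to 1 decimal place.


P(blue | says blue) = P(says blue | blue)*P(blue) / [P(says blue | blue)*P(blue) + P(says blue | not blue)*P(not blue)]
Numerator = 0.64 * 0.47 = 0.3008
False identification = 0.36 * 0.53 = 0.1908
P = 0.3008 / (0.3008 + 0.1908)
= 0.3008 / 0.4916
As percentage = 61.2


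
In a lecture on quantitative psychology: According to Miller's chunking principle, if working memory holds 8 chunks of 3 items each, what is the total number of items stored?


Total items = chunks * items_per_chunk
= 8 * 3
= 24


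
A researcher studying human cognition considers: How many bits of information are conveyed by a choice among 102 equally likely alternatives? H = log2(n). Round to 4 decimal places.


H = log2(n)
H = log2(102)
= 6.6724


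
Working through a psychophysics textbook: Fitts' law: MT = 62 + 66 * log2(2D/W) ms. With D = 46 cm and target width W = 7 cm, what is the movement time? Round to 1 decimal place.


MT = 62 + 66 * log2(2*46/7)
2D/W = 13.142857
log2(13.142857) = 3.7162
MT = 62 + 66 * 3.7162
= 307.3 ms


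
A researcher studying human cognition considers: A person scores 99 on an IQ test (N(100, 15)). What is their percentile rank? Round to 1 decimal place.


z = (IQ - mean) / SD
z = (99 - 100) / 15 = -0.0667
Percentile = Phi(-0.0667) * 100
Phi(-0.0667) = 0.47341
= 47.3


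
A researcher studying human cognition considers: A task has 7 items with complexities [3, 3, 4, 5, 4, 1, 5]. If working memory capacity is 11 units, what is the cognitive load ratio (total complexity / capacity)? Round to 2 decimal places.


Total complexity = 3 + 3 + 4 + 5 + 4 + 1 + 5 = 25
Load = total / capacity = 25 / 11
= 2.27


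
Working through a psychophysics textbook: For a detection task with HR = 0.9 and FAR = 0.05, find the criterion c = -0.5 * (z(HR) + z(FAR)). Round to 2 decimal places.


c = -0.5 * (z(HR) + z(FAR))
z(0.9) = 1.2816
z(0.05) = -1.6449
c = -0.5 * (1.2816 + -1.6449)
= -0.5 * -0.3633
= 0.18


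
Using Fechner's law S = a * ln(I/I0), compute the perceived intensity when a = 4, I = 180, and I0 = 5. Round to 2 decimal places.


S = 4 * ln(180/5)
I/I0 = 36.0
ln(36.0) = 3.5835
S = 4 * 3.5835
= 14.33


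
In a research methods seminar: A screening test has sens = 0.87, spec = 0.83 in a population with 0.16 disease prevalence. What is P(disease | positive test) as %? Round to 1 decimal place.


PPV = (sens * prev) / (sens * prev + (1-spec) * (1-prev))
Numerator = 0.87 * 0.16 = 0.1392
P(positive and no disease) = (1 - spec) * (1 - prev) = (1 - 0.83) * (1 - 0.16) = 0.1428
Denominator = 0.1392 + 0.1428 = 0.282
PPV = 0.1392 / 0.282 = 0.493617
As percentage = 49.4


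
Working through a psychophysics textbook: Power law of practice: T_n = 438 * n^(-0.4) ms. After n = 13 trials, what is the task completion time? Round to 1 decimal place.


T_n = 438 * 13^(-0.4)
13^(-0.4) = 0.358445
T_n = 438 * 0.358445
= 157.0 ms


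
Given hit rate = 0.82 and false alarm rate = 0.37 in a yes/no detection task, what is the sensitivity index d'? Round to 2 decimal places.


d' = z(HR) - z(FAR)
z(0.82) = 0.9154
z(0.37) = -0.3319
d' = 0.9154 - -0.3319
= 1.25


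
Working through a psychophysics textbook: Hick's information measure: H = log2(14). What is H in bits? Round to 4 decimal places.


H = log2(n)
H = log2(14)
= 3.8074


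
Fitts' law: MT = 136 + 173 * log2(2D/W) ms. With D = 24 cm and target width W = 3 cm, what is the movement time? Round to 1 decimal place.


MT = 136 + 173 * log2(2*24/3)
2D/W = 16.0
log2(16.0) = 4.0
MT = 136 + 173 * 4.0
= 828.0 ms


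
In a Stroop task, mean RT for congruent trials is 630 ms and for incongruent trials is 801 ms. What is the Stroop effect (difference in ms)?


Stroop effect = RT(incongruent) - RT(congruent)
= 801 - 630
= 171 ms


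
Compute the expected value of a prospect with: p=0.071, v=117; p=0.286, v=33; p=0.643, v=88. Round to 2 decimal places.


EU = sum(p_i * v_i)
0.071 * 117 = 8.307
0.286 * 33 = 9.438
0.643 * 88 = 56.584
EU = 8.307 + 9.438 + 56.584
= 74.33


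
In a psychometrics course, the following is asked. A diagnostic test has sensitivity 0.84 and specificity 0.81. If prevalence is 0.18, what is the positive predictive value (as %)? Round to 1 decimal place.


PPV = (sens * prev) / (sens * prev + (1-spec) * (1-prev))
Numerator = 0.84 * 0.18 = 0.1512
P(positive and no disease) = (1 - spec) * (1 - prev) = (1 - 0.81) * (1 - 0.18) = 0.1558
Denominator = 0.1512 + 0.1558 = 0.307
PPV = 0.1512 / 0.307 = 0.492508
As percentage = 49.3


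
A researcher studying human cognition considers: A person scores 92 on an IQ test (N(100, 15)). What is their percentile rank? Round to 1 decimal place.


z = (IQ - mean) / SD
z = (92 - 100) / 15 = -0.5333
Percentile = Phi(-0.5333) * 100
Phi(-0.5333) = 0.296913
= 29.7


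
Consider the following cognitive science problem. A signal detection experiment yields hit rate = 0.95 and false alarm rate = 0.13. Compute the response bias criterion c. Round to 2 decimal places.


c = -0.5 * (z(HR) + z(FAR))
z(0.95) = 1.6449
z(0.13) = -1.1264
c = -0.5 * (1.6449 + -1.1264)
= -0.5 * 0.5185
= -0.26


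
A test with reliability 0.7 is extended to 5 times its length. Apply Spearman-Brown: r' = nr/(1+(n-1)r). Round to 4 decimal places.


r_new = n*r / (1 + (n-1)*r)
Numerator = 5 * 0.7 = 3.5
Denominator = 1 + 4 * 0.7 = 3.8
r_new = 3.5 / 3.8
= 0.9211


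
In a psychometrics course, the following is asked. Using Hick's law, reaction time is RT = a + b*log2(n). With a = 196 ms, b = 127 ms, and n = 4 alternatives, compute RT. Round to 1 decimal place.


RT = 196 + 127 * log2(4)
log2(4) = 2.0
RT = 196 + 127 * 2.0
= 196 + 254.0
= 450.0 ms


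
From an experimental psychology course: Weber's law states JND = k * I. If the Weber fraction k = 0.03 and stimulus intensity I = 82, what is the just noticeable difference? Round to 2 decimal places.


JND = k * I
JND = 0.03 * 82
= 2.46


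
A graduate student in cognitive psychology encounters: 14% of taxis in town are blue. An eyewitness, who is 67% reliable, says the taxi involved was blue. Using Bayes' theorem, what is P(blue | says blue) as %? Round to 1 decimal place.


P(blue | says blue) = P(says blue | blue)*P(blue) / [P(says blue | blue)*P(blue) + P(says blue | not blue)*P(not blue)]
Numerator = 0.67 * 0.14 = 0.0938
False identification = 0.33 * 0.86 = 0.2838
P = 0.0938 / (0.0938 + 0.2838)
= 0.0938 / 0.3776
As percentage = 24.8


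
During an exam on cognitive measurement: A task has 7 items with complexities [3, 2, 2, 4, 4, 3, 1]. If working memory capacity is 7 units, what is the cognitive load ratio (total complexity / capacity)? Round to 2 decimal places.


Total complexity = 3 + 2 + 2 + 4 + 4 + 3 + 1 = 19
Load = total / capacity = 19 / 7
= 2.71


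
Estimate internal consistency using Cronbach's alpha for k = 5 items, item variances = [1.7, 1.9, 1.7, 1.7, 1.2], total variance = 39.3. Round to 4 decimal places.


alpha = (k/(k-1)) * (1 - sum(s_i^2)/s_total^2)
sum(item variances) = 8.2
k/(k-1) = 5/4 = 1.25
1 - 8.2/39.3 = 1 - 0.208651 = 0.791349
alpha = 1.25 * 0.791349
= 0.9892


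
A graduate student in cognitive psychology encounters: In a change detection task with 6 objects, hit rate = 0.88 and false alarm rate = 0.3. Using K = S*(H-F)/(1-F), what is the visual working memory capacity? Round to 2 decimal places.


K = S * (H - F) / (1 - F)
H - F = 0.58
1 - F = 0.7
K = 6 * 0.58 / 0.7
= 4.97


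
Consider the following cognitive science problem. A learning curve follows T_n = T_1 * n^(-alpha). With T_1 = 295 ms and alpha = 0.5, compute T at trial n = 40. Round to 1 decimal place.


T_n = 295 * 40^(-0.5)
40^(-0.5) = 0.158114
T_n = 295 * 0.158114
= 46.6 ms


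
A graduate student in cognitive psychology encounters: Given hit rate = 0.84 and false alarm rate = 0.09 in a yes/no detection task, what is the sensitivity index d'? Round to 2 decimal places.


d' = z(HR) - z(FAR)
z(0.84) = 0.9945
z(0.09) = -1.3408
d' = 0.9945 - -1.3408
= 2.34


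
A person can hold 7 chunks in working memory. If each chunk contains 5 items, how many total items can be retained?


Total items = chunks * items_per_chunk
= 7 * 5
= 35


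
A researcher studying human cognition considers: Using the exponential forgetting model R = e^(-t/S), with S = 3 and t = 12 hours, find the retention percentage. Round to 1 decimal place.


R = e^(-t/S)
-t/S = -12/3 = -4.0
R = e^(-4.0) = 0.018316
Percentage = 0.018316 * 100
= 1.8


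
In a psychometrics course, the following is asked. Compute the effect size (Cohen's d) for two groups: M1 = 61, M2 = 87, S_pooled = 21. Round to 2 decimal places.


Cohen's d = (M1 - M2) / S_pooled
= (61 - 87) / 21
= -26 / 21
= -1.24


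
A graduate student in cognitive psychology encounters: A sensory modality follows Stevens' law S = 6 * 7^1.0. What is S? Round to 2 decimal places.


S = 6 * 7^1.0
7^1.0 = 7.0
S = 6 * 7.0
= 42.00


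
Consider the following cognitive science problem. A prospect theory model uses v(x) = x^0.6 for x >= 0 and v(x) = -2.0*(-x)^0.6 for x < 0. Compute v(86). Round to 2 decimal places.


Since x = 86 >= 0, use v(x) = x^0.6
86^0.6 = 14.4777
v(86) = 14.48


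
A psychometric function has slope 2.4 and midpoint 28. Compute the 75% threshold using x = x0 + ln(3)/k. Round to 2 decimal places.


At P = 0.75: 0.75 = 1/(1 + e^(-k*(x-x0)))
Solving: e^(-k*(x-x0)) = 1/3
x = x0 + ln(3)/k
ln(3) = 1.0986
x = 28 + 1.0986/2.4
= 28 + 0.4578
= 28.46


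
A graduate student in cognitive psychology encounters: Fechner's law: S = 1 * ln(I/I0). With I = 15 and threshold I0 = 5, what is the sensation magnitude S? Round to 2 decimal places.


S = 1 * ln(15/5)
I/I0 = 3.0
ln(3.0) = 1.0986
S = 1 * 1.0986
= 1.10


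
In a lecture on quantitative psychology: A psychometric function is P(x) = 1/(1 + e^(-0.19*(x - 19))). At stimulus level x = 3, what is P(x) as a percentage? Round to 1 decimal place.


P(x) = 1/(1 + e^(-0.19*(3 - 19)))
Exponent = -0.19 * -16 = 3.04
e^(3.04) = 20.905243
P = 1/(1 + 20.905243) = 0.045651
Percentage = 4.6


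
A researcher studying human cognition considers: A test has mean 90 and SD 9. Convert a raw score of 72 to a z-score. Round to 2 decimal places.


z = (X - mu) / sigma
= (72 - 90) / 9
= -18 / 9
= -2.00


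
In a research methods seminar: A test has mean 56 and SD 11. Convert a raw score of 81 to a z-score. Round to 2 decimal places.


z = (X - mu) / sigma
= (81 - 56) / 11
= 25 / 11
= 2.27


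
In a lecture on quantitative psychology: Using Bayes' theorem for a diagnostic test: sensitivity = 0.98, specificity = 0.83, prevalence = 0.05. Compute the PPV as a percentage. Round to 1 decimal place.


PPV = (sens * prev) / (sens * prev + (1-spec) * (1-prev))
Numerator = 0.98 * 0.05 = 0.049
P(positive and no disease) = (1 - spec) * (1 - prev) = (1 - 0.83) * (1 - 0.05) = 0.1615
Denominator = 0.049 + 0.1615 = 0.2105
PPV = 0.049 / 0.2105 = 0.232779
As percentage = 23.3


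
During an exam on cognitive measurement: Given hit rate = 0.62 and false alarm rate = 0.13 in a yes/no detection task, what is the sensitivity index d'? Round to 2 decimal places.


d' = z(HR) - z(FAR)
z(0.62) = 0.3055
z(0.13) = -1.1264
d' = 0.3055 - -1.1264
= 1.43


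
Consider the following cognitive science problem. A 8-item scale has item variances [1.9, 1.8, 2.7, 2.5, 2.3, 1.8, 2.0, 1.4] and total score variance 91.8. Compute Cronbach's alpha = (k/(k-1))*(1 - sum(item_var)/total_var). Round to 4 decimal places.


alpha = (k/(k-1)) * (1 - sum(s_i^2)/s_total^2)
sum(item variances) = 16.4
k/(k-1) = 8/7 = 1.142857
1 - 16.4/91.8 = 1 - 0.178649 = 0.821351
alpha = 1.142857 * 0.821351
= 0.9387


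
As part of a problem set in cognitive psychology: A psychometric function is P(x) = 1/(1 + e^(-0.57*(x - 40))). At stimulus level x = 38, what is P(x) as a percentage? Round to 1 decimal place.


P(x) = 1/(1 + e^(-0.57*(38 - 40)))
Exponent = -0.57 * -2 = 1.14
e^(1.14) = 3.126768
P = 1/(1 + 3.126768) = 0.24232
Percentage = 24.2
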